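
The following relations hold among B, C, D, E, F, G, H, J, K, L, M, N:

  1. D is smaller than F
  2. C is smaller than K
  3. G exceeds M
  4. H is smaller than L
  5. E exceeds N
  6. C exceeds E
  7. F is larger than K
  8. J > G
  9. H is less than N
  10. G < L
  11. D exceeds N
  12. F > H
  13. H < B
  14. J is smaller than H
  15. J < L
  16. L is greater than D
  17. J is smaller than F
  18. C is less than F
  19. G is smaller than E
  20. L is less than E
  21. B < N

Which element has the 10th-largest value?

J

Piecing the relations together gives one ordering: M < G < J < H < B < N < D < L < E < C < K < F.
The 10th largest is J.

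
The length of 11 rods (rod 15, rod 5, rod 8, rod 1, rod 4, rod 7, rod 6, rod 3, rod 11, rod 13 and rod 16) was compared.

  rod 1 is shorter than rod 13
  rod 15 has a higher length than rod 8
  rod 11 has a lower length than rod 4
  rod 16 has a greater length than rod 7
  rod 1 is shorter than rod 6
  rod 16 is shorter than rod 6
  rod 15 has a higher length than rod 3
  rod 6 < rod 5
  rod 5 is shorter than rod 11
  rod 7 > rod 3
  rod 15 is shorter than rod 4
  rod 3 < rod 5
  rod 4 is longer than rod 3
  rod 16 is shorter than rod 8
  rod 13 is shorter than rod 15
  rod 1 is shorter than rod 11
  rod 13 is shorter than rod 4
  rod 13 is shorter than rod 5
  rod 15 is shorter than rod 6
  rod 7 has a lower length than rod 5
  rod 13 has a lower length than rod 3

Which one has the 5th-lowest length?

rod 16

Chaining the given pairs: rod 1 < rod 13 < rod 3 < rod 7 < rod 16 < rod 8 < rod 15 < rod 6 < rod 5 < rod 11 < rod 4.
Counting 5 from the smallest end gives rod 16.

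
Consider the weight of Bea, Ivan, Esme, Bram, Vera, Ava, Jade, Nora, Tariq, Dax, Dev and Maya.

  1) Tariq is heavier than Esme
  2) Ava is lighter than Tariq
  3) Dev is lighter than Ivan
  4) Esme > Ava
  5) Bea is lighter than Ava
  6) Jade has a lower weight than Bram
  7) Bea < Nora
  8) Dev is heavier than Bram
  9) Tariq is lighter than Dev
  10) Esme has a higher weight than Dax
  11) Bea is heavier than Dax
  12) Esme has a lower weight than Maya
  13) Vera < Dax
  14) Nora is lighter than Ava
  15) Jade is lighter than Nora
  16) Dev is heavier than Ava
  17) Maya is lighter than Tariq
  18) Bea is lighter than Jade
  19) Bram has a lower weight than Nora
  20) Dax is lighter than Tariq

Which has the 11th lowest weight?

Piecing the relations together gives one ordering: Vera < Dax < Bea < Jade < Bram < Nora < Ava < Esme < Maya < Tariq < Dev < Ivan.
The 11th smallest is Dev.

Dev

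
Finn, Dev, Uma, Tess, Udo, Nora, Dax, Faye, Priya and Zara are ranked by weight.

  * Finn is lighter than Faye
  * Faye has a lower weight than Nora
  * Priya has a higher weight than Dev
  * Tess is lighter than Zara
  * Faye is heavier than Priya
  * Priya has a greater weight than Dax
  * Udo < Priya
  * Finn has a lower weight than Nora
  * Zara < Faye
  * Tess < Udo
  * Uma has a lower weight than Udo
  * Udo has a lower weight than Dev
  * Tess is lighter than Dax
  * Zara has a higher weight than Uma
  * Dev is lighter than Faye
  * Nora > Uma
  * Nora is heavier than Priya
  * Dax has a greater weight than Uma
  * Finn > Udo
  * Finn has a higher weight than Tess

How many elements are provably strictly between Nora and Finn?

Chaining upward from Finn reaches: Faye.
Chaining downward from Nora reaches: Uma, Tess, Udo, Dev, Zara, Dax, Priya, Faye.
Strictly between Finn and Nora are those in both lists: Faye — 1 element.

1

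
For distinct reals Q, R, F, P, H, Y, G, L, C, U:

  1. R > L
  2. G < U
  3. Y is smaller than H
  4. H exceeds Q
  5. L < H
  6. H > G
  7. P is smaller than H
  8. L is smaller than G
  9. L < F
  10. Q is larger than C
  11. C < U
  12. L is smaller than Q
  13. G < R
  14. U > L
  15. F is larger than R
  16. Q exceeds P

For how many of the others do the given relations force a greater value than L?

Directly above L: G, R, Q, F, H, U.
No other element is forced above L by the given relations, so the count is 6.

6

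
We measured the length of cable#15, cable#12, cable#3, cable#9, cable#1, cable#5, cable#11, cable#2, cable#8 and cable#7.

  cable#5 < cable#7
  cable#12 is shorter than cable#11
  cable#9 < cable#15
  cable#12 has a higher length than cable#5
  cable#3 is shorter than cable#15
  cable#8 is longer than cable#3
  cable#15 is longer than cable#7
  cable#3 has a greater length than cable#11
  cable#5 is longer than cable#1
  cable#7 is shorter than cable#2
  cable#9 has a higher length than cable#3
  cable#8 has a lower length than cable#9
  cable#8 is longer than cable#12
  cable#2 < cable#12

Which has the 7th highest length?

Piecing the relations together gives one ordering: cable#1 < cable#5 < cable#7 < cable#2 < cable#12 < cable#11 < cable#3 < cable#8 < cable#9 < cable#15.
The 7th largest is cable#2.

cable#2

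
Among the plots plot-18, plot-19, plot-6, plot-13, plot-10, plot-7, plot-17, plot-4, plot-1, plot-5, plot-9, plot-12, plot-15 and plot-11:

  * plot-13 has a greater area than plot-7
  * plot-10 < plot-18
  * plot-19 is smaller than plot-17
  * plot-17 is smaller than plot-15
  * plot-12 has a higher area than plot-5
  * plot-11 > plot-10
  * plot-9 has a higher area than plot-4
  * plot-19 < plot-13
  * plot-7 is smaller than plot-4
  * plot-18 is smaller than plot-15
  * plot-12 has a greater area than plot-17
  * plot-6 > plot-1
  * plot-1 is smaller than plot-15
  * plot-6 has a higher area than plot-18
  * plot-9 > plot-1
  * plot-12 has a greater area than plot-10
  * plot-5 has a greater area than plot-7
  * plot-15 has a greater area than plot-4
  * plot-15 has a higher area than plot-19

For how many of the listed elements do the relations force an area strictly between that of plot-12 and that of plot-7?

The relations place plot-7 below plot-12. An element lies strictly between them when it is forced above plot-7 and also forced below plot-12.
Above plot-7: {plot-4, plot-13, plot-9, plot-15, plot-5}. Below plot-12: {plot-10, plot-19, plot-17, plot-5}.
Intersection: {plot-5} — 1.

1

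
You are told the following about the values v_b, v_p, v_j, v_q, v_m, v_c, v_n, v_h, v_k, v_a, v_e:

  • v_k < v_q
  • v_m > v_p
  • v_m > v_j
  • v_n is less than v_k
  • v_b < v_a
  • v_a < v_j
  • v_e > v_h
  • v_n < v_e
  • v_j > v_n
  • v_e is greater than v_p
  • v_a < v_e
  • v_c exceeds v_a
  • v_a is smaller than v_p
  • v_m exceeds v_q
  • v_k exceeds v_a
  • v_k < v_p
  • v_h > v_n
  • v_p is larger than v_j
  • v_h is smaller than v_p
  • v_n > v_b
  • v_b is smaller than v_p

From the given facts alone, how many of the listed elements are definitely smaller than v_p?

6

From v_p the given relations immediately reach v_b, v_a, v_k, v_j, v_h.
From those, v_n — 6 in total.
Nothing else is reachable below v_p; 6 in all.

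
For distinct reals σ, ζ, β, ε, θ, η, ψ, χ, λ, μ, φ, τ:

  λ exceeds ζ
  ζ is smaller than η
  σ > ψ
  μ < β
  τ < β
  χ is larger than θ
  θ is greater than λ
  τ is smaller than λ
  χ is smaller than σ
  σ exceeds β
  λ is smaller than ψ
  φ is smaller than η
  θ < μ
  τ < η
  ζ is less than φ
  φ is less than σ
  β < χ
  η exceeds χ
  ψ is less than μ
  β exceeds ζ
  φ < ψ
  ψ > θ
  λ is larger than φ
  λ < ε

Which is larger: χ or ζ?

ζ < φ and φ < λ give ζ < λ.
Then λ < θ extends the chain to θ.
With θ < ψ: ζ < φ < λ < θ < ψ.
Then ψ < μ extends the chain to μ.
With μ < β: ζ < φ < λ < θ < ψ < μ < β.
Then β < χ extends the chain to χ.
So ζ < χ; χ is the larger of the two.

χ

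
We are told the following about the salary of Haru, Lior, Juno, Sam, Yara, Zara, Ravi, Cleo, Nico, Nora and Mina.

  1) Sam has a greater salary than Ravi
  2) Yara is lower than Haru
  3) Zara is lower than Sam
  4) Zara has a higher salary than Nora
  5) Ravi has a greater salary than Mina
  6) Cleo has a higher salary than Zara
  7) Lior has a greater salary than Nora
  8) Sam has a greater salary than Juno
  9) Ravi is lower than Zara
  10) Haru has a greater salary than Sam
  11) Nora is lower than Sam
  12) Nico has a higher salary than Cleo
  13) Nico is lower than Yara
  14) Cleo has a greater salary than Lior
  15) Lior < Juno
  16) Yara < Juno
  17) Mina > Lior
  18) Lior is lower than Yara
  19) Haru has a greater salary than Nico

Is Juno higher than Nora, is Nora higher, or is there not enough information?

Nora < Lior and Lior < Mina give Nora < Mina.
Then Mina < Ravi extends the chain to Ravi.
With Ravi < Zara: Nora < Lior < Mina < Ravi < Zara.
Then Zara < Cleo extends the chain to Cleo.
Then Cleo < Nico extends the chain to Nico.
With Nico < Yara: Nora < Lior < Mina < Ravi < Zara < Cleo < Nico < Yara.
Then Yara < Juno extends the chain to Juno.
So Juno is higher.

Juno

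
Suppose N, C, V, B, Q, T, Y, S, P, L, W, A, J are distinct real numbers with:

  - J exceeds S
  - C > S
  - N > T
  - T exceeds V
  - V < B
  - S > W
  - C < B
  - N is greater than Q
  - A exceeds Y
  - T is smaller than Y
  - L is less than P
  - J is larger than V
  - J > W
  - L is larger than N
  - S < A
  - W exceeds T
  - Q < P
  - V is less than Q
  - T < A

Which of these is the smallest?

V

Q is not least since V < Q; T is not least since V < T; W is not least since T < W; Y is not least since T < Y; S is not least since W < S; A is not least since Y < A; C is not least since S < C; N is not least since T < N; L is not least since N < L; B is not least since C < B; P is not least since L < P; J is not least since W < J.
Only V has nothing below it, so V is the smallest.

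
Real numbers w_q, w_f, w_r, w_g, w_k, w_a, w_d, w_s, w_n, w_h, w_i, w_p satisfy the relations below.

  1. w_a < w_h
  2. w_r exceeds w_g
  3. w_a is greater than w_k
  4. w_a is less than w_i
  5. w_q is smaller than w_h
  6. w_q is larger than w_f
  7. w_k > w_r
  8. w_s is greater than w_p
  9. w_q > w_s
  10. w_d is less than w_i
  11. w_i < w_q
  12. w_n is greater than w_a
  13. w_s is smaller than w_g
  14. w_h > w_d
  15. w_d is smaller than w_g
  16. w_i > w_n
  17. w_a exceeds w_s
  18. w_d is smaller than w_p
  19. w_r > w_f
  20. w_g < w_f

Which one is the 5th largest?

w_a

Piecing the relations together gives one ordering: w_d < w_p < w_s < w_g < w_f < w_r < w_k < w_a < w_n < w_i < w_q < w_h.
Counting 5 from the largest end gives w_a.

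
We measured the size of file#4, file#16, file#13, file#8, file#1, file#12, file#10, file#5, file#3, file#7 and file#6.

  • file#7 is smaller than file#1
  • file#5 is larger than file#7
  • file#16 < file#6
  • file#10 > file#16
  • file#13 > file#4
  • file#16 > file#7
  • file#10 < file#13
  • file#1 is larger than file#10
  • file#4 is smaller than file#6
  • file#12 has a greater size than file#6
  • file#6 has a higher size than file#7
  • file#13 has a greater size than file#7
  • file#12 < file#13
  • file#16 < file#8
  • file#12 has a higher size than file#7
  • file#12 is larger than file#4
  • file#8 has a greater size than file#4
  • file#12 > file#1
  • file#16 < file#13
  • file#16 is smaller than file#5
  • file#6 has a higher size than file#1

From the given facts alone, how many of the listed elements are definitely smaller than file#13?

7

Directly below file#13: file#7, file#16, file#10, file#4, file#12.
One step further: file#1, file#6 (7 so far).
No other element is forced below file#13 by the given relations, so the count is 7.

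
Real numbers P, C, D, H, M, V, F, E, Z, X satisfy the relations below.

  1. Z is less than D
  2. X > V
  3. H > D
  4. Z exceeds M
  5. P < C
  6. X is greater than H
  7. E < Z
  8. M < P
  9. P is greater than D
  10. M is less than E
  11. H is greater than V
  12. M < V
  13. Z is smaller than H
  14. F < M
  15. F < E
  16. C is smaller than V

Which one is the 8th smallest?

The consecutive relations fix a unique order: F < M < E < Z < D < P < C < V < H < X.
The 8th smallest is V.

V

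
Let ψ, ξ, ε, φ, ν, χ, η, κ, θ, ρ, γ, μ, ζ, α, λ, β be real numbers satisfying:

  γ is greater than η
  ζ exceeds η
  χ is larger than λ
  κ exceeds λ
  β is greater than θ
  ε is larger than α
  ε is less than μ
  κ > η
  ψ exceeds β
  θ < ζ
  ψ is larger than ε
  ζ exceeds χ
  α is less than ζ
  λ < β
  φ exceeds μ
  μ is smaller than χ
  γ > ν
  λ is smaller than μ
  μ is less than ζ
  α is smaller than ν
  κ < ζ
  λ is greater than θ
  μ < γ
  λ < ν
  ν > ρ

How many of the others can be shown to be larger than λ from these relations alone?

9

The elements the relations force above λ are μ, ν, κ, φ, χ, β, ζ, ψ, γ — no chain reaches any other.
That is 9.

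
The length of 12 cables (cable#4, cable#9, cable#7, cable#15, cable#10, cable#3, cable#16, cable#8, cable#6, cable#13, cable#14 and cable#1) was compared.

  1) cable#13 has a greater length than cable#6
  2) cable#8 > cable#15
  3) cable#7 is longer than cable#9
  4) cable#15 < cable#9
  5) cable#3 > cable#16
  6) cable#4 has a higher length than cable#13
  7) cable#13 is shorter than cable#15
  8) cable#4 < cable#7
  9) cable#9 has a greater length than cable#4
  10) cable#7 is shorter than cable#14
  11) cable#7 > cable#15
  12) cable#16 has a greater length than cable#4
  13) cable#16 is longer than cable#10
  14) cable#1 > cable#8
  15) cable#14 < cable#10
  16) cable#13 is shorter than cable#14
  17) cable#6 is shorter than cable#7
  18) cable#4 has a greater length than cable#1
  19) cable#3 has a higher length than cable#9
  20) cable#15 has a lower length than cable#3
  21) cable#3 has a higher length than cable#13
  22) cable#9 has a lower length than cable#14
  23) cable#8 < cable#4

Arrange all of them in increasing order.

cable#6 < cable#13 < cable#15 < cable#8 < cable#1 < cable#4 < cable#9 < cable#7 < cable#14 < cable#10 < cable#16 < cable#3

The consecutive links are each given: cable#6 < cable#13; cable#13 < cable#15; cable#15 < cable#8; cable#8 < cable#1; cable#1 < cable#4; cable#4 < cable#9; cable#9 < cable#7; cable#7 < cable#14; cable#14 < cable#10; cable#10 < cable#16; cable#16 < cable#3.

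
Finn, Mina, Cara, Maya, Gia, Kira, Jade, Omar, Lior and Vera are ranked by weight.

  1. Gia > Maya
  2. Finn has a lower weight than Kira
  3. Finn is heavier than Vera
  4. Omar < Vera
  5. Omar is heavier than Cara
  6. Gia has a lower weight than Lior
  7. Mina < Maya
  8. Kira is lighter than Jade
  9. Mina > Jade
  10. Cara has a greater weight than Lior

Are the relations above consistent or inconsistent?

We have Kira < Jade stated directly, yet also Jade < Mina < Maya < Gia < Lior < Cara < Omar < Vera < Finn < Kira by chaining the others — so Jade < Kira. Contradiction.

inconsistent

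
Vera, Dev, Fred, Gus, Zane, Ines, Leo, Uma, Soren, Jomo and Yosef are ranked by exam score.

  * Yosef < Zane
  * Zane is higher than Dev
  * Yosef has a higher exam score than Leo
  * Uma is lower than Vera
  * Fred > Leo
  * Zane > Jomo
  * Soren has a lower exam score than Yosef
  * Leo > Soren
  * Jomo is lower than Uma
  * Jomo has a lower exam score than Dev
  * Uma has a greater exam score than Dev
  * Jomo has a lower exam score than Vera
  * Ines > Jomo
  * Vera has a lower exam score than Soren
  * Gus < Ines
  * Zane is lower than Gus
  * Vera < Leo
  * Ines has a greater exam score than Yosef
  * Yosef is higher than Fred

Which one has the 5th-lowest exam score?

Soren

The consecutive relations fix a unique order: Jomo < Dev < Uma < Vera < Soren < Leo < Fred < Yosef < Zane < Gus < Ines.
The 5th smallest is Soren.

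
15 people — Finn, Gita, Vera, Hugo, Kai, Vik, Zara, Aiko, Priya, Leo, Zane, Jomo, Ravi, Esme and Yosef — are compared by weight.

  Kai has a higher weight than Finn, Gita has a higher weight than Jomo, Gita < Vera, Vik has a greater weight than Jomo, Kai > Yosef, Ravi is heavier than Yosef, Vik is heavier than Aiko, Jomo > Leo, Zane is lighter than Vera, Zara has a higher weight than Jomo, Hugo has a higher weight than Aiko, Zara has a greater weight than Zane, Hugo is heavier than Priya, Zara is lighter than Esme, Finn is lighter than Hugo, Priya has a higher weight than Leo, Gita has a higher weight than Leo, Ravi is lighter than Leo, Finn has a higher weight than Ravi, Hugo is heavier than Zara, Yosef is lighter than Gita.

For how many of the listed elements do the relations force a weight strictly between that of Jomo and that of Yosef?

Chaining upward from Yosef reaches: Ravi, Leo, Finn, Priya, Zara, Kai, Gita, Vera, Hugo, Esme, Vik.
Chaining downward from Jomo reaches: Ravi, Leo.
Strictly between Yosef and Jomo are those in both lists: Ravi, Leo — 2 elements.

2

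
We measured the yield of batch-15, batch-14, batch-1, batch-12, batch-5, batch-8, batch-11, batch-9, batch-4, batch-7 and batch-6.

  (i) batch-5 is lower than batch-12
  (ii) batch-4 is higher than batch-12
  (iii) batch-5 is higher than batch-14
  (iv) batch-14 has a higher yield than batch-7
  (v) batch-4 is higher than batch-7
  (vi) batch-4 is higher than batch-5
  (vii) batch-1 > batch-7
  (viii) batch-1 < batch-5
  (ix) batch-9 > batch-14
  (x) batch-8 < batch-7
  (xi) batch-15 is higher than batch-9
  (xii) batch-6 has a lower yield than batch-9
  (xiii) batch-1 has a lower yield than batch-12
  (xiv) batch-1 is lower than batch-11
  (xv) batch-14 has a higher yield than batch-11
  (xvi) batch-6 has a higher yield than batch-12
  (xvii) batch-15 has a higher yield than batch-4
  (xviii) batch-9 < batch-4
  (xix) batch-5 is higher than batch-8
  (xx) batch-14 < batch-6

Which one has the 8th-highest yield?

The consecutive relations fix a unique order: batch-8 < batch-7 < batch-1 < batch-11 < batch-14 < batch-5 < batch-12 < batch-6 < batch-9 < batch-4 < batch-15.
Counting 8 from the largest end gives batch-11.

batch-11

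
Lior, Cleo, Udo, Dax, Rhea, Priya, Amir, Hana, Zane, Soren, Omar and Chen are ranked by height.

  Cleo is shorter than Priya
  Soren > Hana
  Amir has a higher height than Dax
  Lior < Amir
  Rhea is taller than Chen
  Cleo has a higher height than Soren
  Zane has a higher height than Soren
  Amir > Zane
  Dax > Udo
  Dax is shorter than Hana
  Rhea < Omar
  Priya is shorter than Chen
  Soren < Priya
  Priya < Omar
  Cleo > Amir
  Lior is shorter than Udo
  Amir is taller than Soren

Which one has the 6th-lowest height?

Zane

The consecutive relations fix a unique order: Lior < Udo < Dax < Hana < Soren < Zane < Amir < Cleo < Priya < Chen < Rhea < Omar.
Counting 6 from the smallest end gives Zane.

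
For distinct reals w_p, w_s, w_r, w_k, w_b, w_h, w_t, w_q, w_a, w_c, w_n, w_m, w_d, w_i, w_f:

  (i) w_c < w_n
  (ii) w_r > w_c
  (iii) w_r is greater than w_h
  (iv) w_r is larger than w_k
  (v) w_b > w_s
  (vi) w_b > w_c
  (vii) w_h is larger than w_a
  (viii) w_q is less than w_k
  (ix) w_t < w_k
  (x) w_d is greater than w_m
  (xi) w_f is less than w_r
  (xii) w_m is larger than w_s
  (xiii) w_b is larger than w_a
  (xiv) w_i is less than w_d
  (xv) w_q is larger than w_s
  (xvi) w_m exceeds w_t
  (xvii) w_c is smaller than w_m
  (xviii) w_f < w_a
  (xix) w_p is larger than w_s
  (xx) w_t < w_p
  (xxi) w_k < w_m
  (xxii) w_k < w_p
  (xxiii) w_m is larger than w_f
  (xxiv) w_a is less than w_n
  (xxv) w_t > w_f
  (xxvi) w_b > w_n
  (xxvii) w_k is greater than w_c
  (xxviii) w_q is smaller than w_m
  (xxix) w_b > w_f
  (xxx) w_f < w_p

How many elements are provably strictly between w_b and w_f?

2

The relations place w_f below w_b. An element lies strictly between them when it is forced above w_f and also forced below w_b.
Above w_f: {w_a, w_h, w_t, w_n, w_k, w_p, w_m, w_r, w_d}. Below w_b: {w_a, w_s, w_c, w_n}.
Intersection: {w_a, w_n} — 2.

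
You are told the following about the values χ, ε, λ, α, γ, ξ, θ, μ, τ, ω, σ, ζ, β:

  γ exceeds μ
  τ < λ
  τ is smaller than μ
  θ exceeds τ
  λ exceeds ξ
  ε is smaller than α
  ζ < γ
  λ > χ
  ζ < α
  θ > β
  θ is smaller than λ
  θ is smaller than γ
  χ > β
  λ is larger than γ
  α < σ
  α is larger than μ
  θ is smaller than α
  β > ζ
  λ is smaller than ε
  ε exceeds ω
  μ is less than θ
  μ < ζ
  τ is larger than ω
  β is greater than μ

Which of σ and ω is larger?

σ

Link the given pairs in sequence: ω < τ; τ < μ; μ < ζ; ζ < β; β < θ; θ < γ; γ < λ; λ < ε; ε < α; α < σ.
Chaining these gives ω < τ < μ < ζ < β < θ < γ < λ < ε < α < σ.
So ω < σ; σ is the larger of the two.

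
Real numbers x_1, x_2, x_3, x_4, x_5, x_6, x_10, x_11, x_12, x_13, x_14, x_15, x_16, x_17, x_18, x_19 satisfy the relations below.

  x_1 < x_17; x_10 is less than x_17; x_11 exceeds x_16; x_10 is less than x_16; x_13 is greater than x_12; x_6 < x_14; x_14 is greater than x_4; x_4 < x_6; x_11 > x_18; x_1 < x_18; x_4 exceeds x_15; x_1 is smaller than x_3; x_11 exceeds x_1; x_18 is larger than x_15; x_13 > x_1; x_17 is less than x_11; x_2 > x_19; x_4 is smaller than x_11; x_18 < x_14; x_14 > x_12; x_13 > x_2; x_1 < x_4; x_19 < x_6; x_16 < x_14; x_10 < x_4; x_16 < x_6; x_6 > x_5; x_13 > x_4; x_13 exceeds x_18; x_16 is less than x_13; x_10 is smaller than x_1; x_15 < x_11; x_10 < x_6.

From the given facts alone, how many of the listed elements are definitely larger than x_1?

8

From x_1 the given relations immediately reach x_17, x_18, x_4, x_3, x_13, x_11.
From those, x_6, x_14 — 8 in total.
Nothing else is reachable above x_1; 8 in all.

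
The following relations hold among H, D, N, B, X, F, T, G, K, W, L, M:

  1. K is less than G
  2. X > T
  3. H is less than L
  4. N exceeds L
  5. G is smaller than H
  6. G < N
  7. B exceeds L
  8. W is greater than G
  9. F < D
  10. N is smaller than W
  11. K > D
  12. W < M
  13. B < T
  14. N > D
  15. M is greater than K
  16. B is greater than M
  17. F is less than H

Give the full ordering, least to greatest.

F < D < K < G < H < L < N < W < M < B < T < X

Nothing is placed below F, so it is least; from there F < D; D < K; K < G; G < H; H < L; L < N; N < W; W < M; M < B; B < T; T < X, each given directly.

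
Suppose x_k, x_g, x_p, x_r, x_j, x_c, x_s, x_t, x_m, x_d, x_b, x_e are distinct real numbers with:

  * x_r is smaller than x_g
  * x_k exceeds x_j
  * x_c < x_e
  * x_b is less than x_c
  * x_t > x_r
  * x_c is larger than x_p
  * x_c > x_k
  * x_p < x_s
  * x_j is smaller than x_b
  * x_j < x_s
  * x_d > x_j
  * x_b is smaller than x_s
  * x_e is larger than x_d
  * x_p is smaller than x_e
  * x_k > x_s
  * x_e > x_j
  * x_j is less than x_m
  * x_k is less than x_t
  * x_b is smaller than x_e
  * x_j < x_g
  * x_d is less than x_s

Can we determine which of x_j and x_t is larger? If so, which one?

x_t

Link the given pairs in sequence: x_j < x_b; x_b < x_s; x_s < x_k; x_k < x_t.
Chaining these gives x_j < x_b < x_s < x_k < x_t.
So x_t is larger.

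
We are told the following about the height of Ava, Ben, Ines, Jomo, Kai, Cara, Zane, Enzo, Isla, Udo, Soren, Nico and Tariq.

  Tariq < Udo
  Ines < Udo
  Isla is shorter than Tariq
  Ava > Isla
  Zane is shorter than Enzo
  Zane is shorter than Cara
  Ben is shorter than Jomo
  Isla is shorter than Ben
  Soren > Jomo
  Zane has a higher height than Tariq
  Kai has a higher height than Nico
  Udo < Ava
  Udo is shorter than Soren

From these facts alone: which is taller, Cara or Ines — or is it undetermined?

Following every chain through Ines: above Ines we get Udo, Ava, Soren.
Cara is not reached, and no chain runs the other way from Cara to Ines.
So the given relations leave the order of Ines and Cara undetermined.

undetermined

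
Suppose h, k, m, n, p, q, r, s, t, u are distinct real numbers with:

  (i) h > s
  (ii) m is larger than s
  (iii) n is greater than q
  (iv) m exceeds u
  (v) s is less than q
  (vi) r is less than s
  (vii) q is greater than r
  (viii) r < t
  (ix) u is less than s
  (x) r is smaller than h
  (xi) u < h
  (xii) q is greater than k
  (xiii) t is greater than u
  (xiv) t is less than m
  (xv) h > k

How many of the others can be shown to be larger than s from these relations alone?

4

From s the given relations immediately reach q, h, m.
From those, n — 4 in total.
No other element is forced above s by the given relations, so the count is 4.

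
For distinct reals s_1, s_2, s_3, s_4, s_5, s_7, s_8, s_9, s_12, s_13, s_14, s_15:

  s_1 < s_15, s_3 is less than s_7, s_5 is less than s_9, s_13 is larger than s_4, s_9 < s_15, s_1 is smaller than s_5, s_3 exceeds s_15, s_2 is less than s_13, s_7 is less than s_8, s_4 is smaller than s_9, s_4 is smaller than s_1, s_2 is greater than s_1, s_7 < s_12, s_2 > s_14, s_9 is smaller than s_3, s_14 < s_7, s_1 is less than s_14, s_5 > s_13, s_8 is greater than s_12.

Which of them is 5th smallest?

s_13

The consecutive relations fix a unique order: s_4 < s_1 < s_14 < s_2 < s_13 < s_5 < s_9 < s_15 < s_3 < s_7 < s_12 < s_8.
The 5th smallest is s_13.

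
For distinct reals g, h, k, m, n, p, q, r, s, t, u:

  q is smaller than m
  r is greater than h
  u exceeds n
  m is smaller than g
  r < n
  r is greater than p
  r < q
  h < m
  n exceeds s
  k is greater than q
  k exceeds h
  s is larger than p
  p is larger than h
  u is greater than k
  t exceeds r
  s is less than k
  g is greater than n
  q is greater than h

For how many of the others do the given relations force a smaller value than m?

The elements the relations force below m are h, p, r, q — no chain reaches any other.
That is 4.

4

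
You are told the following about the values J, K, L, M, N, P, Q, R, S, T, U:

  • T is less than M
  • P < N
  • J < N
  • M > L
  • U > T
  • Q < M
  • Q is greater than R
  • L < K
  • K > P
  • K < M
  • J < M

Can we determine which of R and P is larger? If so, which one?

undetermined

Following every chain through P: above P we get K, M, N.
R is not reached, and no chain runs the other way from R to P.
So the given relations leave the order of P and R undetermined.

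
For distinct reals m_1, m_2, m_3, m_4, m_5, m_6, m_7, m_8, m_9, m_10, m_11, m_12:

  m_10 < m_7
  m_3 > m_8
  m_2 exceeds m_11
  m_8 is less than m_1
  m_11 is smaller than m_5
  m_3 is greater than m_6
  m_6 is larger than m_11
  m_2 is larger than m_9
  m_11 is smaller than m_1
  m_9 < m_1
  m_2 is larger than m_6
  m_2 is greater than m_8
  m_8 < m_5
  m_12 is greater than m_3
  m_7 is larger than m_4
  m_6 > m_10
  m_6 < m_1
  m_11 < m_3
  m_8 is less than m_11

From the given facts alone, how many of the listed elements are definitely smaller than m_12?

5

Directly below m_12: m_3.
One step further: m_8, m_11, m_6 (4 so far).
One step further: m_10 (5 so far).
Nothing else is reachable below m_12; 5 in all.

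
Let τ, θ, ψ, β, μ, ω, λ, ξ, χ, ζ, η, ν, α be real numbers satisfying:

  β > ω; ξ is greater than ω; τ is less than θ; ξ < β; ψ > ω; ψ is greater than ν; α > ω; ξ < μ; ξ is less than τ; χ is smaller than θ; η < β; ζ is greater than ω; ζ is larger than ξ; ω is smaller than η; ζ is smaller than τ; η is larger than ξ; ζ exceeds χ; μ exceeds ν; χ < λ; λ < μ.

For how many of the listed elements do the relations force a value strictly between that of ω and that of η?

Chaining upward from ω reaches: α, ψ, ξ, ζ, τ, θ, μ, β.
Chaining downward from η reaches: ξ.
Strictly between ω and η are those in both lists: ξ — 1 element.

1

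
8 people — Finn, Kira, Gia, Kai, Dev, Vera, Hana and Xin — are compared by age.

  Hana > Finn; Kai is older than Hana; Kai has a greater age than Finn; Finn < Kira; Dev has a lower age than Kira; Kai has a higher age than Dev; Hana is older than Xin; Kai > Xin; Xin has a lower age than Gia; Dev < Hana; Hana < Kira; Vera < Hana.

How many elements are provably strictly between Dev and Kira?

1

The relations place Dev below Kira. An element lies strictly between them when it is forced above Dev and also forced below Kira.
Above Dev: {Hana, Kai}. Below Kira: {Finn, Xin, Vera, Hana}.
Intersection: {Hana} — 1.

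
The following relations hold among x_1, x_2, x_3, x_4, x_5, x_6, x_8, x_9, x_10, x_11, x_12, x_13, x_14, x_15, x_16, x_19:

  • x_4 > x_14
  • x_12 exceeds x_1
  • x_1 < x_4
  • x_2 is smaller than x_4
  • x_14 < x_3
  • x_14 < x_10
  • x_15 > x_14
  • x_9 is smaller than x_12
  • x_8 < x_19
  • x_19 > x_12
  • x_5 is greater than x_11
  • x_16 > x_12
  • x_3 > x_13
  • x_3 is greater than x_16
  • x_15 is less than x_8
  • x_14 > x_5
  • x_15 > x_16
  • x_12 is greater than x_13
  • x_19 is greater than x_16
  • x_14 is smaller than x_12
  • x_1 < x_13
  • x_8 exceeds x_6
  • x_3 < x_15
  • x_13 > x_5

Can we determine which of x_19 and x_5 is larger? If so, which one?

x_19

x_5 < x_14 and x_14 < x_12 give x_5 < x_12.
Then x_12 < x_16 extends the chain to x_16.
With x_16 < x_3: x_5 < x_14 < x_12 < x_16 < x_3.
Then x_3 < x_15 extends the chain to x_15.
With x_15 < x_8: x_5 < x_14 < x_12 < x_16 < x_3 < x_15 < x_8.
With x_8 < x_19: x_5 < x_14 < x_12 < x_16 < x_3 < x_15 < x_8 < x_19.
So x_19 is larger.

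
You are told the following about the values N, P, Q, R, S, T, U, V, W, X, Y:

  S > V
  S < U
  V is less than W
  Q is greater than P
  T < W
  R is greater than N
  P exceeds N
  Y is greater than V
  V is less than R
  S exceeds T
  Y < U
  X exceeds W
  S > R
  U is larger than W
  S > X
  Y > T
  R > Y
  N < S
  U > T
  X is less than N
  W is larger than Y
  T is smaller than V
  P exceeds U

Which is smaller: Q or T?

T

Link the given pairs in sequence: T < V; V < Y; Y < W; W < X; X < N; N < R; R < S; S < U; U < P; P < Q.
Chaining these gives T < V < Y < W < X < N < R < S < U < P < Q.
So T < Q; T is the smaller of the two.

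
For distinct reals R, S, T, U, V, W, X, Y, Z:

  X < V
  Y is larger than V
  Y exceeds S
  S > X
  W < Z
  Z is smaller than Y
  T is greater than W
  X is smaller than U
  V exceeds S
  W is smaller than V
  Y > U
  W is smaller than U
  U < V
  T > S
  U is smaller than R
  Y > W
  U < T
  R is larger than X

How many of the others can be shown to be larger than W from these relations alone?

From W the given relations immediately reach Z, U, V, Y, T.
From those, R — 6 in total.
Nothing else is reachable above W; 6 in all.

6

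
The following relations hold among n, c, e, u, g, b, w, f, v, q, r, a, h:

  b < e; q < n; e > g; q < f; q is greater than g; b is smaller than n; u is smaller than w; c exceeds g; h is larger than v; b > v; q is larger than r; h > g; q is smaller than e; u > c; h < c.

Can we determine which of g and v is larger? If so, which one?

undetermined

Following every chain through g: above g we get h, c, q, e, u, n, w, f.
v is not reached, and no chain runs the other way from v to g.
So the given relations leave the order of g and v undetermined.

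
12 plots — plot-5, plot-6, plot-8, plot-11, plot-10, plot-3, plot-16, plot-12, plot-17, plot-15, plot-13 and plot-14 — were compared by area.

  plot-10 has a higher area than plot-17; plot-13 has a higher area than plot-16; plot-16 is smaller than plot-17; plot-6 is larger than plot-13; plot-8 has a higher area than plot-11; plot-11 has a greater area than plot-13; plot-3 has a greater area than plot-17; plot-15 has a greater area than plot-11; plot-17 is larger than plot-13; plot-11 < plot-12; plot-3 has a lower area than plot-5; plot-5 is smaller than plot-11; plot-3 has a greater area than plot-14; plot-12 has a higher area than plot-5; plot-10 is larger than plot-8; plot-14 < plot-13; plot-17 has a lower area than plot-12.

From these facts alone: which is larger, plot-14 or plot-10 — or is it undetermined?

Link the given pairs in sequence: plot-14 < plot-13; plot-13 < plot-17; plot-17 < plot-3; plot-3 < plot-5; plot-5 < plot-11; plot-11 < plot-8; plot-8 < plot-10.
Chaining these gives plot-14 < plot-13 < plot-17 < plot-3 < plot-5 < plot-11 < plot-8 < plot-10.
So plot-10 is larger.

plot-10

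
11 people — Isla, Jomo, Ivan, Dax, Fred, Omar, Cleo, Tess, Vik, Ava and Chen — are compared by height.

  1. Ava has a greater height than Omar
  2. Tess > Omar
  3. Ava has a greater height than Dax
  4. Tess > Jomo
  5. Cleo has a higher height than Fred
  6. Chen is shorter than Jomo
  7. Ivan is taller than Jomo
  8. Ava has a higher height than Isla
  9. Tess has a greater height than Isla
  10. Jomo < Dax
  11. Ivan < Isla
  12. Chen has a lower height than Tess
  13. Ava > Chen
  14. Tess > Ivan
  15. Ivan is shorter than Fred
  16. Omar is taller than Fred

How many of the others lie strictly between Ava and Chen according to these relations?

The relations place Chen below Ava. An element lies strictly between them when it is forced above Chen and also forced below Ava.
Above Chen: {Jomo, Ivan, Fred, Omar, Isla, Dax, Tess, Cleo}. Below Ava: {Jomo, Ivan, Fred, Omar, Isla, Dax}.
Intersection: {Jomo, Ivan, Fred, Omar, Isla, Dax} — 6.

6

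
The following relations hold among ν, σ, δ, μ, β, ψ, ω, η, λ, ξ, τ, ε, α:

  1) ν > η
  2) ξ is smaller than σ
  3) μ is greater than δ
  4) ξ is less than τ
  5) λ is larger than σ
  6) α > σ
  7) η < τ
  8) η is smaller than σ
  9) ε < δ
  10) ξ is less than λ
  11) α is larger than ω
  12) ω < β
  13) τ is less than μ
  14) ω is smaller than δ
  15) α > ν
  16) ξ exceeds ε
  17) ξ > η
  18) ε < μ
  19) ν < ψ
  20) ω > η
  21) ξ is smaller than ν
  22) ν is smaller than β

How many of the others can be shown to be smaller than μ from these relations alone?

6

From μ the given relations immediately reach ε, δ, τ.
From those, η, ξ, ω — 6 in total.
No other element is forced below μ by the given relations, so the count is 6.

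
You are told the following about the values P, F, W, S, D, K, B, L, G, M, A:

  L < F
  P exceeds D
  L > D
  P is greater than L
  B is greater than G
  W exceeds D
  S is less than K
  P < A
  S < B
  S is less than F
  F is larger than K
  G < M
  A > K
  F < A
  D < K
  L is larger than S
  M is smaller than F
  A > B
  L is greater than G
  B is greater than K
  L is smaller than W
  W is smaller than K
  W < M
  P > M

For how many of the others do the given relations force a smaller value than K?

5

The elements the relations force below K are D, S, G, L, W — no chain reaches any other.
That is 5.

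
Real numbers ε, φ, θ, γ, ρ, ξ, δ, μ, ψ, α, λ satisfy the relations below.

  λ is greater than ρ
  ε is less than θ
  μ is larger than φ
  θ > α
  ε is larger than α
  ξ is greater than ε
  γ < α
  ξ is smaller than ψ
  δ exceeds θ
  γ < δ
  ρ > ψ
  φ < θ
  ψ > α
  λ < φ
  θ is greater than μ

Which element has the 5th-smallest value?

Chaining the given pairs: γ < α < ε < ξ < ψ < ρ < λ < φ < μ < θ < δ.
The 5th smallest is ψ.

ψ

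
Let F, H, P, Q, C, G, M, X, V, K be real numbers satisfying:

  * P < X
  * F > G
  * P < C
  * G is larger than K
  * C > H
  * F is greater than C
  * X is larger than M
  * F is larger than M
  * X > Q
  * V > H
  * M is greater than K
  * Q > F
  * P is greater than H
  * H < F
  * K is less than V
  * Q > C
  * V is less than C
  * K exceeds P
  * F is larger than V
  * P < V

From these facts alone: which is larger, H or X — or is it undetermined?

Following the relations from H: H < P < K < G < F < Q < X.
So X is larger.

X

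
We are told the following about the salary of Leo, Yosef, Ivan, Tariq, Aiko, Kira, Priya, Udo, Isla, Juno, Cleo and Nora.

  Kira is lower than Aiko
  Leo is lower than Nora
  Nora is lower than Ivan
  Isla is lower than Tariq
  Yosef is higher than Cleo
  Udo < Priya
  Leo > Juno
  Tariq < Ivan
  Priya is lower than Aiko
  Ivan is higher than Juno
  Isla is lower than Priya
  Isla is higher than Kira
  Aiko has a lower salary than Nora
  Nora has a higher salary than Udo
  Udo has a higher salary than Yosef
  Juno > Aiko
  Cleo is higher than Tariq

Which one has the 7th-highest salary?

Udo

Piecing the relations together gives one ordering: Kira < Isla < Tariq < Cleo < Yosef < Udo < Priya < Aiko < Juno < Leo < Nora < Ivan.
The 7th largest is Udo.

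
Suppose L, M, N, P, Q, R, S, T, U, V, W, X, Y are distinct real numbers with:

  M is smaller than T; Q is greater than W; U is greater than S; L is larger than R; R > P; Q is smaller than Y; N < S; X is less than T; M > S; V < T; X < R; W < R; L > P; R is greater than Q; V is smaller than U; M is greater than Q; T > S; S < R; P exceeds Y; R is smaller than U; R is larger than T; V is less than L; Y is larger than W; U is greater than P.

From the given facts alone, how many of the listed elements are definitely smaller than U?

From U the given relations immediately reach S, P, V, R.
From those, W, Q, Y, X, N, T — 10 in total.
From those, M — 11 in total.
Nothing else is reachable below U; 11 in all.

11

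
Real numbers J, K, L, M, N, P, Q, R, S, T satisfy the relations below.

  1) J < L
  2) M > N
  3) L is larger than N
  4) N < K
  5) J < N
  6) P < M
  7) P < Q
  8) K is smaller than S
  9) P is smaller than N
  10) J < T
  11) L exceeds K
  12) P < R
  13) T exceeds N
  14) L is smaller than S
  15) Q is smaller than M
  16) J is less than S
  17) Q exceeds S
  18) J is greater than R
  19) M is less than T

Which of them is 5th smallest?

Chaining the given pairs: P < R < J < N < K < L < S < Q < M < T.
Counting 5 from the smallest end gives K.

K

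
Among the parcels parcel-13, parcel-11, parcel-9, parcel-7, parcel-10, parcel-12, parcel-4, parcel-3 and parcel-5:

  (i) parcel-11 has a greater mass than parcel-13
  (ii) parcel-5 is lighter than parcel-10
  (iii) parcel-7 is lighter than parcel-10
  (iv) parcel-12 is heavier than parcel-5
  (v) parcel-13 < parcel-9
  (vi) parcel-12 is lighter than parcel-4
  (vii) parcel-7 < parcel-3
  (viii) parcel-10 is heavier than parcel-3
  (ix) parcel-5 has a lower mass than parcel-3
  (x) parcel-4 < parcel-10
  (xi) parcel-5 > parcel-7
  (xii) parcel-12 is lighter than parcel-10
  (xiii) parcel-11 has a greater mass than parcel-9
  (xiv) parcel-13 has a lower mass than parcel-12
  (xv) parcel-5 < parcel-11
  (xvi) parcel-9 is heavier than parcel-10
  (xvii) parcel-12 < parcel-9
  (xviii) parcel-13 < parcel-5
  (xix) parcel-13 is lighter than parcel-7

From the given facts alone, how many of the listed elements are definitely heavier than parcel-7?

7

From parcel-7 the given relations immediately reach parcel-5, parcel-3, parcel-10.
From those, parcel-12, parcel-9, parcel-11 — 6 in total.
From those, parcel-4 — 7 in total.
No other element is forced above parcel-7 by the given relations, so the count is 7.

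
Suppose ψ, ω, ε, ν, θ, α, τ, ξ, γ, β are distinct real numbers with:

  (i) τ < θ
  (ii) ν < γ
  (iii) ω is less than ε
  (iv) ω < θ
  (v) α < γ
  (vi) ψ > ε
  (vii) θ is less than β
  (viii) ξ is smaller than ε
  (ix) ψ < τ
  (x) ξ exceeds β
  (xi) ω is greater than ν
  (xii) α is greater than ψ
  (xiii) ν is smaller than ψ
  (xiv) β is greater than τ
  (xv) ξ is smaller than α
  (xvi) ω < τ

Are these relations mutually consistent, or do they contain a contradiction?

Chaining the given relations yields ε < ψ < τ < θ < β < ξ, so ε < ξ. But one relation states ξ < ε. These cannot both hold.

inconsistent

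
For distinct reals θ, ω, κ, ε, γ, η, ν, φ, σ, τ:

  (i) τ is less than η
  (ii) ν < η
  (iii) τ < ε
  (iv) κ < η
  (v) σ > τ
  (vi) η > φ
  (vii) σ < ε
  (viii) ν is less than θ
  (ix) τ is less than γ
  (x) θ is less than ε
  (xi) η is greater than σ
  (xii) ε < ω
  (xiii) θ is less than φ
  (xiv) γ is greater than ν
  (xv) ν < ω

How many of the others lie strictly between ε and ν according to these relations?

1

Chaining upward from ν reaches: θ, φ, η, ω, γ.
Chaining downward from ε reaches: τ, θ, σ.
Strictly between ν and ε are those in both lists: θ — 1 element.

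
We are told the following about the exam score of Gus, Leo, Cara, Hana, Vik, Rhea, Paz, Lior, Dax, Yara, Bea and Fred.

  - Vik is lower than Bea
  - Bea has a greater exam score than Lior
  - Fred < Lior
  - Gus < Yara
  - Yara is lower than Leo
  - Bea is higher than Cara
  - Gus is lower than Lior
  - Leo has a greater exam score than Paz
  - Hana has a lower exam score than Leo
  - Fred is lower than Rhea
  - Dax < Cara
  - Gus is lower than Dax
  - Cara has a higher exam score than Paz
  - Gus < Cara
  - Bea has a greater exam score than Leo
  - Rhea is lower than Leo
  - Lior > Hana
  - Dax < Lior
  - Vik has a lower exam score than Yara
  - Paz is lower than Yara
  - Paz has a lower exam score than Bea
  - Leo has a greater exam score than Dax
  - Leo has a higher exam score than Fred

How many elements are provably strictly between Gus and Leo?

Chaining upward from Gus reaches: Dax, Cara, Lior, Yara, Bea.
Chaining downward from Leo reaches: Fred, Vik, Rhea, Hana, Paz, Dax, Yara.
Strictly between Gus and Leo are those in both lists: Dax, Yara — 2 elements.

2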